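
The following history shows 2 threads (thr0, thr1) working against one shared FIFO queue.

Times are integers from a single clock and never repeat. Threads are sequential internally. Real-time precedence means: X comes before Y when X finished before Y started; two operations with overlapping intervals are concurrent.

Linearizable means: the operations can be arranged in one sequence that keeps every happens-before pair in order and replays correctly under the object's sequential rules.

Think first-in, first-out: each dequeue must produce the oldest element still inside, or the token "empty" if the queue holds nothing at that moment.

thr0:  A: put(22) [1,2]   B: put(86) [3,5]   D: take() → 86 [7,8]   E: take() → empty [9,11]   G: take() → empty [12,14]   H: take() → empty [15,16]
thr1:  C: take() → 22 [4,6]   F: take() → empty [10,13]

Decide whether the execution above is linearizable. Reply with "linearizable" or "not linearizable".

witness order: A, B, C, D, E, F, G, H
after step 1 (A put(22)): queue <22>
after step 2 (B put(86)): queue <22,86>
after step 3 (C take() → 22): queue <86>
after step 4 (D take() → 86): queue <>
after step 5 (E take() → empty): queue <>
after step 6 (F take() → empty): queue <>
after step 7 (G take() → empty): queue <>
after step 8 (H take() → empty): queue <>

linearizable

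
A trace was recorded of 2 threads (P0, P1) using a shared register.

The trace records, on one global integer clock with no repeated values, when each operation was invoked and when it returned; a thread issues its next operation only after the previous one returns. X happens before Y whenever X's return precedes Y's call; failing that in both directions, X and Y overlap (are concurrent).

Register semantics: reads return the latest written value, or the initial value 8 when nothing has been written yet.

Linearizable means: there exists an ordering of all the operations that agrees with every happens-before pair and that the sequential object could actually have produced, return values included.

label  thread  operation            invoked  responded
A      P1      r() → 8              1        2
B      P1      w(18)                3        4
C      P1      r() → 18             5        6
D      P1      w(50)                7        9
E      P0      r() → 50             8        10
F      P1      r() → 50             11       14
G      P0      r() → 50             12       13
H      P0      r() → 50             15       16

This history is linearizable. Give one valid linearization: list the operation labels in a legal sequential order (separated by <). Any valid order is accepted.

A < B < C < D < E < F < G < H

after step 1 (A r() → 8): value 8
after step 2 (B w(18)): value 18
after step 3 (C r() → 18): value 18
after step 4 (D w(50)): value 50
after step 5 (E r() → 50): value 50
after step 6 (F r() → 50): value 50
after step 7 (G r() → 50): value 50
after step 8 (H r() → 50): value 50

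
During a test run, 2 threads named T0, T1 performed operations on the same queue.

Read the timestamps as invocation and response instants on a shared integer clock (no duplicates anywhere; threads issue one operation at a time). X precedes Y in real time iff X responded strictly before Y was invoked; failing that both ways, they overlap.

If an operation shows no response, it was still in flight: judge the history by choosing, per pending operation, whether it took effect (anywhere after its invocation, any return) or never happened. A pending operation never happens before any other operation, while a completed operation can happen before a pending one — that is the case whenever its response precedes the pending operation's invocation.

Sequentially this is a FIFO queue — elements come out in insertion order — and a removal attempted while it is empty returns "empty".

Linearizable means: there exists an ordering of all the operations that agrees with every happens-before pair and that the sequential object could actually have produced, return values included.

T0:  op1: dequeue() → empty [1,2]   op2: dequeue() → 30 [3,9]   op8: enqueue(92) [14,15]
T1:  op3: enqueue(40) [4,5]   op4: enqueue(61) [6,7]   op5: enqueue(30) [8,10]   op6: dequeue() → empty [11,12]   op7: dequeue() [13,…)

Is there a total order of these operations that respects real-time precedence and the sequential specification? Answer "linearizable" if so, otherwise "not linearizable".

through event 8 a valid linearization exists; event 9 (op2 responding at time 9) ends that
3 orders of the 4 completed queue ops respect real time; none is legal
no escape via the 1 pending operation (op5): every completion choice fails
one such order, op1, op2, op3, op4 (pending dropped), breaks at step 2 where op2 dequeue() → 30 is illegal
one such order, op1, op3, op2, op4 (pending dropped), breaks at step 3 where op2 dequeue() → 30 is illegal

not linearizable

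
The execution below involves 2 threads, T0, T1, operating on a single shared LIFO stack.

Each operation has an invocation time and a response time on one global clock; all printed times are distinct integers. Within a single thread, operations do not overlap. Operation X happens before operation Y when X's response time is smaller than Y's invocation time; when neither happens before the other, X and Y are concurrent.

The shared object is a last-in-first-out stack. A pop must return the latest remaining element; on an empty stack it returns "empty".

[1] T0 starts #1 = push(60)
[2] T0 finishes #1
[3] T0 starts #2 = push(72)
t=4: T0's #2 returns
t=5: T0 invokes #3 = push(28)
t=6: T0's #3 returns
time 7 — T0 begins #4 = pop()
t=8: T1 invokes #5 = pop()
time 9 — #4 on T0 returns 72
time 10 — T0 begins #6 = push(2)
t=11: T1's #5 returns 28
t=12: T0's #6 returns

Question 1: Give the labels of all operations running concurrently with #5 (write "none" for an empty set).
#4, #6

overlap test against #5 [8,11]: concurrent iff the interval meets 8..11
#1 [1,2]: before
#2 [3,4]: before
#3 [5,6]: before
#4 [7,9]: concurrent
#6 [10,12]: concurrent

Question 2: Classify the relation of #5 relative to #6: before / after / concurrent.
concurrent

#5 spans [8,11], #6 spans [10,12]
the intervals overlap in both directions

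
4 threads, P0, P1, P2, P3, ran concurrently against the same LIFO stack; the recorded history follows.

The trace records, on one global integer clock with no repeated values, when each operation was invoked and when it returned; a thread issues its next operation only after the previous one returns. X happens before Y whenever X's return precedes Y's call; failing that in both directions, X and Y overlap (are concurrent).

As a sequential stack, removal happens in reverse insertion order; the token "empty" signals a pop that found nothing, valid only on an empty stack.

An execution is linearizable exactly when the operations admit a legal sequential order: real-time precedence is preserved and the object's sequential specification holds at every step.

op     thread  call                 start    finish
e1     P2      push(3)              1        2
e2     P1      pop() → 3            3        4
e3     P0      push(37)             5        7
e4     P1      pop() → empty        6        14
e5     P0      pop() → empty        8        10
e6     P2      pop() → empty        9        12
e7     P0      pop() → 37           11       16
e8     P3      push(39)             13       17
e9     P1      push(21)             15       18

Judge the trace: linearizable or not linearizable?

not linearizable

cut after 13 events: linearizable; cut after 14 events (e4 responds, time 14): not linearizable
no legal order exists: 8 real-time-consistent candidates over 6 completed LIFO stack operations, all rejected
completion choices over the 2 pending operations (e7, e8) were checked; none helps
one such order, e1, e2, e3, e4, e5, e6 (pending dropped), breaks at step 4 where e4 pop() → empty is illegal
one such order, e1, e2, e3, e4, e6, e5 (pending dropped), breaks at step 4 where e4 pop() → empty is illegal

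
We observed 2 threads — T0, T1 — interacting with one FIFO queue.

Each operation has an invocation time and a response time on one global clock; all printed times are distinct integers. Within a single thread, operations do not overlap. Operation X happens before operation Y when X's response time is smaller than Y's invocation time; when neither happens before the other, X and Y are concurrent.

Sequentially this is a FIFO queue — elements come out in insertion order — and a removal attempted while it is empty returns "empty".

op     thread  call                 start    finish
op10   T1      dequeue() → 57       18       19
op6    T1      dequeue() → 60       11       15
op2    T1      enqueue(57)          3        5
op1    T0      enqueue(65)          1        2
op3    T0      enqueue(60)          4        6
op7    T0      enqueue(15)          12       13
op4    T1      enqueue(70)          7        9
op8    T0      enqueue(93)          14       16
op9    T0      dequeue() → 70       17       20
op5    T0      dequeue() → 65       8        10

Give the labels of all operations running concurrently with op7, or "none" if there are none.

op6

concurrent with op7 ([12,13]): every op whose interval crosses 12..13
op1 [1,2]: before
op2 [3,5]: before
op3 [4,6]: before
op4 [7,9]: before
op5 [8,10]: before
op6 [11,15]: concurrent
op8 [14,16]: after
op9 [17,20]: after
op10 [18,19]: after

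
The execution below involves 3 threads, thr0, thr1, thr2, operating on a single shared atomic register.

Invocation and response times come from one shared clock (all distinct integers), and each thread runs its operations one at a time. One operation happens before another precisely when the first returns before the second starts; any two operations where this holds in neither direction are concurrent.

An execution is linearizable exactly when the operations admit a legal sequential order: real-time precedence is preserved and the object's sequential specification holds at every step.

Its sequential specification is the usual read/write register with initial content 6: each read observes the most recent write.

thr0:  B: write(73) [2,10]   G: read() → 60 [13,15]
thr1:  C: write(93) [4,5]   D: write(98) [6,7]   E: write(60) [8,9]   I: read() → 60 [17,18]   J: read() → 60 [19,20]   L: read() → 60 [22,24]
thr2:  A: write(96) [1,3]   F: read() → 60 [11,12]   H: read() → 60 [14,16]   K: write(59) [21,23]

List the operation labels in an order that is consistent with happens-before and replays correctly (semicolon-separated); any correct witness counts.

A; B; C; D; E; F; G; H; I; J; L; K

after step 1 (A write(96)): value 96
after step 2 (B write(73)): value 73
after step 3 (C write(93)): value 93
after step 4 (D write(98)): value 98
after step 5 (E write(60)): value 60
after step 6 (F read() → 60): value 60
after step 7 (G read() → 60): value 60
after step 8 (H read() → 60): value 60
after step 9 (I read() → 60): value 60
after step 10 (J read() → 60): value 60
after step 11 (L read() → 60): value 60
after step 12 (K write(59)): value 59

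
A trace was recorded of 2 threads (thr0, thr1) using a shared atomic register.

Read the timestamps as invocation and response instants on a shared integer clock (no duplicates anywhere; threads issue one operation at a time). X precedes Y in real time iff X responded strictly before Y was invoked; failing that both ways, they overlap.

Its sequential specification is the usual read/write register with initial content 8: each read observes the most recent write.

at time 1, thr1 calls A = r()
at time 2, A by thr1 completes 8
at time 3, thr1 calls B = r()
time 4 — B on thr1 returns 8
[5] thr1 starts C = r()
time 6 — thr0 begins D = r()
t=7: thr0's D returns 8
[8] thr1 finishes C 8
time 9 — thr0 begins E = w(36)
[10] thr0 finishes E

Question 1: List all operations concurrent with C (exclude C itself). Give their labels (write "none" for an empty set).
D

C spans [5,8]; an op avoiding the whole window 5..8 is ordered, any other is concurrent
A [1,2]: before
B [3,4]: before
D [6,7]: concurrent
E [9,10]: after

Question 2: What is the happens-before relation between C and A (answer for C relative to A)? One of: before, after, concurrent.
after

C spans [5,8], A spans [1,2]
resp(A)=2 < inv(C)=5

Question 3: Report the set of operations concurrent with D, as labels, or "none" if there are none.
C

D spans [6,7]: anything still running between times 6 and 7 counts as concurrent
A [1,2]: before
B [3,4]: before
C [5,8]: concurrent
E [9,10]: after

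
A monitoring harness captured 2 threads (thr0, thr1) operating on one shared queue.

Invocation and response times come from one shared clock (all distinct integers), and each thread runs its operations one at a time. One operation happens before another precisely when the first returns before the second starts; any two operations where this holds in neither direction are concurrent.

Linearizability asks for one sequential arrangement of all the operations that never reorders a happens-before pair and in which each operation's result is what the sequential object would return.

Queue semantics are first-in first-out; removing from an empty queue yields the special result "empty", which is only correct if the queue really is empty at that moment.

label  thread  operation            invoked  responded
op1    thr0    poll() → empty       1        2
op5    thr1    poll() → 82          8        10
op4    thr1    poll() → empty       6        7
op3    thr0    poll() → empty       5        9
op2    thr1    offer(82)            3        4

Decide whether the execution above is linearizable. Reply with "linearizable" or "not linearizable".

not linearizable

the violation lands at event 9, op3's response at time 9: events 1..8 linearize, events 1..9 do not
2 orders of the 4 completed queue ops respect real time; none is legal
including or dropping the 1 pending operation (op5) in any combination fails
one such order, op1, op2, op3, op4 (pending dropped), breaks at step 3 where op3 poll() → empty is illegal
one such order, op1, op2, op4, op3 (pending dropped), breaks at step 3 where op4 poll() → empty is illegal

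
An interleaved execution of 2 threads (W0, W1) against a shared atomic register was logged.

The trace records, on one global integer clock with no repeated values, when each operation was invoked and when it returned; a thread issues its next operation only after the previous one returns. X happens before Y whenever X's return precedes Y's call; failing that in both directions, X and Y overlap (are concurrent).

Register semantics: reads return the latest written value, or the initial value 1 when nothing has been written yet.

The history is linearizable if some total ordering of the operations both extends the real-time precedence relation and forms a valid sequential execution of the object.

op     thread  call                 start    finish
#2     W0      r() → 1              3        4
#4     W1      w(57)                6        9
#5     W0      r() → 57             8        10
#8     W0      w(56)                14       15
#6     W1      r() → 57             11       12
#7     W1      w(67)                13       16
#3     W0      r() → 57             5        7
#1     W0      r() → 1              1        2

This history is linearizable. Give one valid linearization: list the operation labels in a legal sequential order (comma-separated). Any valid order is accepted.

step 1: #1 r() → 1 — value 1
step 2: #2 r() → 1 — value 1
step 3: #4 w(57) — value 57
step 4: #3 r() → 57 — value 57
step 5: #5 r() → 57 — value 57
step 6: #6 r() → 57 — value 57
step 7: #7 w(67) — value 67
step 8: #8 w(56) — value 56

#1, #2, #4, #3, #5, #6, #7, #8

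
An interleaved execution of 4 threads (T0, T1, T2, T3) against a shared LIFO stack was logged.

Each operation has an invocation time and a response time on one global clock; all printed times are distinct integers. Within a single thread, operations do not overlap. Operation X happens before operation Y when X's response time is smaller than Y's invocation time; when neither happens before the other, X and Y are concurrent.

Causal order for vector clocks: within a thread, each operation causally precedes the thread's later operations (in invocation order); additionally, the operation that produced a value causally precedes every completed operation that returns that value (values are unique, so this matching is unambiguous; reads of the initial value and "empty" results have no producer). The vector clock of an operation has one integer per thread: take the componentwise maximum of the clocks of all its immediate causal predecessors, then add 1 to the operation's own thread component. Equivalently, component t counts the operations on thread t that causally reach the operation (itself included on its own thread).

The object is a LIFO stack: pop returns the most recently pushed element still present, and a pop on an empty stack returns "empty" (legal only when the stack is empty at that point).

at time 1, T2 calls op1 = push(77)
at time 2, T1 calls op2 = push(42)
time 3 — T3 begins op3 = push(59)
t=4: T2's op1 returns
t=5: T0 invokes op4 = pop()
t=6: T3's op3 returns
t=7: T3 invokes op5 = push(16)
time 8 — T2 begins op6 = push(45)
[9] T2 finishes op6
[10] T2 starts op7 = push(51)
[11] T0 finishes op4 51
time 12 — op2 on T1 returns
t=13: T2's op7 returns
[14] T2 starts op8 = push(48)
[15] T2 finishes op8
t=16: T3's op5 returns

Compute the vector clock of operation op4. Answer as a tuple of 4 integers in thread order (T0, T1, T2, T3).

no predecessors for op3 (invoked 3): T3 increments from zero → (0, 0, 0, 1)
no predecessors for op1 (invoked 1): T2 increments from zero → (0, 0, 1, 0)
no predecessors for op2 (invoked 2): T1 increments from zero → (0, 1, 0, 0)
from VC(op3)=(0, 0, 0, 1), op5 (invoked 7) maxes components and bumps T3 → (0, 0, 0, 2)
from VC(op1)=(0, 0, 1, 0), op6 (invoked 8) maxes components and bumps T2 → (0, 0, 2, 0)
from VC(op6)=(0, 0, 2, 0), op7 (invoked 10) maxes components and bumps T2 → (0, 0, 3, 0)
from VC(op7)=(0, 0, 3, 0), op8 (invoked 14) maxes components and bumps T2 → (0, 0, 4, 0)
from VC(op7)=(0, 0, 3, 0), op4 (invoked 5) maxes components and bumps T0 → (1, 0, 3, 0)
target: VC(op4) = (1, 0, 3, 0)

(1, 0, 3, 0)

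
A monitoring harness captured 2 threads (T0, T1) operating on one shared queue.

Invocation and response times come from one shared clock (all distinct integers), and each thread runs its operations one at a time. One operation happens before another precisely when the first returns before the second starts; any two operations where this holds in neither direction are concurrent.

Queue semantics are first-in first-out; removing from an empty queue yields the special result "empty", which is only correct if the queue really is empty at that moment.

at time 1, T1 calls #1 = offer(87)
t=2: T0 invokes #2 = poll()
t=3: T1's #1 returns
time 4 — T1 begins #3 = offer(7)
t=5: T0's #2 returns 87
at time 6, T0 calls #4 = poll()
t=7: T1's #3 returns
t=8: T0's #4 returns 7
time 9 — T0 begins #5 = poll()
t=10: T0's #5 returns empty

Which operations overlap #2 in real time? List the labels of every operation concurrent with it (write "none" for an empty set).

concurrent with #2 ([2,5]): every op whose interval crosses 2..5
#1 [1,3]: concurrent
#3 [4,7]: concurrent
#4 [6,8]: after
#5 [9,10]: after

#1, #3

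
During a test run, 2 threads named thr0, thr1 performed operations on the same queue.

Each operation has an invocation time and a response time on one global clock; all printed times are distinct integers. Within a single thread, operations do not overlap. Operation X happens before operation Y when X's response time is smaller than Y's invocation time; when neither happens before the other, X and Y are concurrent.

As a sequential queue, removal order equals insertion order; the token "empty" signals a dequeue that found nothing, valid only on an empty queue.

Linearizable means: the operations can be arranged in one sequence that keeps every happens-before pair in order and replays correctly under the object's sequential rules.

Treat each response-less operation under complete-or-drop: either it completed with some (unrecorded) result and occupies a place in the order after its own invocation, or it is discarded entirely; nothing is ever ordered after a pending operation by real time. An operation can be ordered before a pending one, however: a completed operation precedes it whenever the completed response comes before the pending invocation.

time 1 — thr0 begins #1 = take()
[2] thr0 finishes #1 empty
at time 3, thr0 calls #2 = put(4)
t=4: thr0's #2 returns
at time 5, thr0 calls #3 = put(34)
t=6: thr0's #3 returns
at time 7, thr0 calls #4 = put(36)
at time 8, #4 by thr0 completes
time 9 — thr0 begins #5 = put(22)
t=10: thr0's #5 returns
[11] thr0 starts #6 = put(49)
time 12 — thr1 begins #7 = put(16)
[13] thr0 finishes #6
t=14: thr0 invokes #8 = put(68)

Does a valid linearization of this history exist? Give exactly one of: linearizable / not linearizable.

linearizable

witness order: #1, #2, #3, #4, #5, #6
step 1: #1 take() → empty — queue <>
step 2: #2 put(4) — queue <4>
step 3: #3 put(34) — queue <4,34>
step 4: #4 put(36) — queue <4,34,36>
step 5: #5 put(22) — queue <4,34,36,22>
step 6: #6 put(49) — queue <4,34,36,22,49>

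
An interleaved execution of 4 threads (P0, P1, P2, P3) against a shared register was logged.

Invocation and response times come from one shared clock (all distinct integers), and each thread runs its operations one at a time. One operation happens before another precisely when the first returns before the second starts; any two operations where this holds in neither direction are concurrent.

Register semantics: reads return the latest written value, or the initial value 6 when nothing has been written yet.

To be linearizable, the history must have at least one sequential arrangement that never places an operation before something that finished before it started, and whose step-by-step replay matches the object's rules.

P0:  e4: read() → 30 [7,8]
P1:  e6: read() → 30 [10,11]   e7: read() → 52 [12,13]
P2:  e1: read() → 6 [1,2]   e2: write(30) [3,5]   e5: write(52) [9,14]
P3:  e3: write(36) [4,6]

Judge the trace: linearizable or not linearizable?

linearizable

a witness: e1, e3, e2, e4, e6, e5, e7
1. e1 read() → 6, leaving value 6
2. e3 write(36), leaving value 36
3. e2 write(30), leaving value 30
4. e4 read() → 30, leaving value 30
5. e6 read() → 30, leaving value 30
6. e5 write(52), leaving value 52
7. e7 read() → 52, leaving value 52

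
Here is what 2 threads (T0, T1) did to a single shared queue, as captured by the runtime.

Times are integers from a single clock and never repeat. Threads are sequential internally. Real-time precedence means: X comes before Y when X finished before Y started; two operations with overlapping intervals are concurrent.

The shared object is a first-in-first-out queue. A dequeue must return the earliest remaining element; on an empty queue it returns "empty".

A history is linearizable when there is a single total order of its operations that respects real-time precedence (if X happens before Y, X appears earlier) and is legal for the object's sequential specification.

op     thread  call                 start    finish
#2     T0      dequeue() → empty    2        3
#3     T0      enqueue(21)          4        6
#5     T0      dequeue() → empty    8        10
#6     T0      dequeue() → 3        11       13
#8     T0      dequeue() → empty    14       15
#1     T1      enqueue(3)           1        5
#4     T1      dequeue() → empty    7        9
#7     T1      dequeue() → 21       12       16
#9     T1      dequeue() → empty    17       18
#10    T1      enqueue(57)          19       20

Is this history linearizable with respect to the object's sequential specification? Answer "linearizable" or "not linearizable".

not linearizable

events 1..8 are fine; event 9 — the response of #4 at time 9 — makes the prefix non-linearizable
every one of the 3 real-time-consistent orders over 4 completed queue ops fails the sequential spec
no escape via the 1 pending operation (#5): every completion choice fails
one such order, #1, #2, #3, #4 (pending dropped), breaks at step 2 where #2 dequeue() → empty is illegal
one such order, #2, #1, #3, #4 (pending dropped), breaks at step 4 where #4 dequeue() → empty is illegal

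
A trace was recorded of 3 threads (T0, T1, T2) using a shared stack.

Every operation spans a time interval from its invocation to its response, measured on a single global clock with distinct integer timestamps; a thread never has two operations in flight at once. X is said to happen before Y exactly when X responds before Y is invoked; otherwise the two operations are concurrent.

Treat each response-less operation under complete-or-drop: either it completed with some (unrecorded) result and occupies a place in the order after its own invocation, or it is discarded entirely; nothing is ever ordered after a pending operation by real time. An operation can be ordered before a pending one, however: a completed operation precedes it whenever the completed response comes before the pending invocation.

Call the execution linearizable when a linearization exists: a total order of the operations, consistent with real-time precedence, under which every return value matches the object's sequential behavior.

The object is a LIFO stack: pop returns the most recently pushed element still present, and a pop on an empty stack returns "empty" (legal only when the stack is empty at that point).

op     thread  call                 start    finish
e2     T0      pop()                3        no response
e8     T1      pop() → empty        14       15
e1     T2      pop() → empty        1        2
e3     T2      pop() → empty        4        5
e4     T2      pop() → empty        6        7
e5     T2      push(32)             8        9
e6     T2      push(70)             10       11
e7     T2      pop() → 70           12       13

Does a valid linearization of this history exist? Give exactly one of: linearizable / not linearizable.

linearizable

one valid linearization: e1, e3, e4, e5, e2, e6, e7, e8
step 1: e1 pop() → empty — stack <>
step 2: e3 pop() → empty — stack <>
step 3: e4 pop() → empty — stack <>
step 4: e5 push(32) — stack <32>
step 5: e2 pop() (pending, included) — stack <>
step 6: e6 push(70) — stack <70>
step 7: e7 pop() → 70 — stack <>
step 8: e8 pop() → empty — stack <>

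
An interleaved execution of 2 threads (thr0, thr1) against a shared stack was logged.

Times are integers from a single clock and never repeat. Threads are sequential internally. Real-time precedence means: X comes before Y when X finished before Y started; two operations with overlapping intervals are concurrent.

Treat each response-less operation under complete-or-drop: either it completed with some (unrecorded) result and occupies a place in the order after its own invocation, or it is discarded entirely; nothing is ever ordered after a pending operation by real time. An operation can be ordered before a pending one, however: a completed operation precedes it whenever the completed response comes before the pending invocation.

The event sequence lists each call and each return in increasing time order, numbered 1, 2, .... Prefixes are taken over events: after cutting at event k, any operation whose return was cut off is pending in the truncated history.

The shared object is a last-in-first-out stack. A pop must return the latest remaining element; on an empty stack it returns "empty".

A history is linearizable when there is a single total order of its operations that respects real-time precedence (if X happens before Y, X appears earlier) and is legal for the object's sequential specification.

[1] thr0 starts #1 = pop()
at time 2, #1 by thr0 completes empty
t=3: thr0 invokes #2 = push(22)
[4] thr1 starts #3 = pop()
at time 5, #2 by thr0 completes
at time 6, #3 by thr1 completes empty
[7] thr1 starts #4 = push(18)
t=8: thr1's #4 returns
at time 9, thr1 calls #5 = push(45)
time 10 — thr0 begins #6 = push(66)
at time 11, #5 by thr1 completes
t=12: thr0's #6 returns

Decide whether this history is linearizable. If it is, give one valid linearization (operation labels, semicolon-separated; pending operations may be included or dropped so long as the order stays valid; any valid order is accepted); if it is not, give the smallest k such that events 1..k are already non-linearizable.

linearizable — witness: #1; #3; #2; #4; #5; #6

after step 1 (#1 pop() → empty): stack <>
after step 2 (#3 pop() → empty): stack <>
after step 3 (#2 push(22)): stack <22>
after step 4 (#4 push(18)): stack <22,18>
after step 5 (#5 push(45)): stack <22,18,45>
after step 6 (#6 push(66)): stack <22,18,45,66>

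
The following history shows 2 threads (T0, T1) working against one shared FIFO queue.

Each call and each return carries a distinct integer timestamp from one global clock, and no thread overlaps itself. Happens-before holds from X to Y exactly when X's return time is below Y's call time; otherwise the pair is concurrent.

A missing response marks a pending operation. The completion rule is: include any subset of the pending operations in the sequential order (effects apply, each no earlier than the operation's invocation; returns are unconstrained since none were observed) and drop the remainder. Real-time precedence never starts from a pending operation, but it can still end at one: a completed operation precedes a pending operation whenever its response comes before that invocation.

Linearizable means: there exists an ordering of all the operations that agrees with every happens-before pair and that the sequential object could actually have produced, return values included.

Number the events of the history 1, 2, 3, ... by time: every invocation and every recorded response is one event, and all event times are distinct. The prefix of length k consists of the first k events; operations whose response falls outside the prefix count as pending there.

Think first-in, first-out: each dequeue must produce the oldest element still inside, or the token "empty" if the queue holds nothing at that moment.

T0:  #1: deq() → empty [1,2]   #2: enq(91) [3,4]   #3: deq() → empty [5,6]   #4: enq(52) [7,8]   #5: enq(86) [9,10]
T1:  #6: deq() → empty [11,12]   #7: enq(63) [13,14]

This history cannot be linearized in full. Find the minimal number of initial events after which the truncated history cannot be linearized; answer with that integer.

6

a valid linearization of events 1..5 exists, for instance #1, #2:
step 1: #1 deq() → empty — queue <>
step 2: #2 enq(91) — queue <91>
once event 6 joins (#3's response, time 6), exhaustive search finds no witness
e.g. #1, #2, #3: illegal at step 3, since #3 deq() → empty cannot apply there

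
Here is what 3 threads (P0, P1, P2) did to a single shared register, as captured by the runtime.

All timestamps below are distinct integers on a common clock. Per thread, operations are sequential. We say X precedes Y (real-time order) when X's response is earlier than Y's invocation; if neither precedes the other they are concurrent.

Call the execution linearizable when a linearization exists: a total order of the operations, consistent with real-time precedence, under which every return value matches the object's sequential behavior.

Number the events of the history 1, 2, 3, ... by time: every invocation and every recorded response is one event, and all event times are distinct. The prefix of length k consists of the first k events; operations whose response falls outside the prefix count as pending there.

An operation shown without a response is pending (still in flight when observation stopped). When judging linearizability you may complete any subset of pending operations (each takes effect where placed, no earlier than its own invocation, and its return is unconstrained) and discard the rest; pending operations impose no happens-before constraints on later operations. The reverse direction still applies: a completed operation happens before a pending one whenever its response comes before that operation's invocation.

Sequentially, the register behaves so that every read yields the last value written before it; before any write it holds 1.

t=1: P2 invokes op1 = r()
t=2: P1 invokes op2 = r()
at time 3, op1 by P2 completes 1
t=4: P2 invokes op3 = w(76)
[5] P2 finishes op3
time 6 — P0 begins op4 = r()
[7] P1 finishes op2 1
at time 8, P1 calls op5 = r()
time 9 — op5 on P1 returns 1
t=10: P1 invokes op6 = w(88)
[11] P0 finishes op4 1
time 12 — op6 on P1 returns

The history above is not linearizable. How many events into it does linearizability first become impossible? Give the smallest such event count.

9

one valid order for events 1..8 is op1, op2, op3:
step 1: op1 r() → 1 — value 1
step 2: op2 r() → 1 — value 1
step 3: op3 w(76) — value 76
with event 9 included (op5 responding at time 9), all real-time-consistent orders fail
completion choices over the 1 pending operation (op4) were checked; none helps
take op1, op2, op3, op5 (pending dropped): step 4 already fails, because op5 r() → 1 cannot occur there
take op1, op3, op2, op5 (pending dropped): step 3 already fails, because op2 r() → 1 cannot occur there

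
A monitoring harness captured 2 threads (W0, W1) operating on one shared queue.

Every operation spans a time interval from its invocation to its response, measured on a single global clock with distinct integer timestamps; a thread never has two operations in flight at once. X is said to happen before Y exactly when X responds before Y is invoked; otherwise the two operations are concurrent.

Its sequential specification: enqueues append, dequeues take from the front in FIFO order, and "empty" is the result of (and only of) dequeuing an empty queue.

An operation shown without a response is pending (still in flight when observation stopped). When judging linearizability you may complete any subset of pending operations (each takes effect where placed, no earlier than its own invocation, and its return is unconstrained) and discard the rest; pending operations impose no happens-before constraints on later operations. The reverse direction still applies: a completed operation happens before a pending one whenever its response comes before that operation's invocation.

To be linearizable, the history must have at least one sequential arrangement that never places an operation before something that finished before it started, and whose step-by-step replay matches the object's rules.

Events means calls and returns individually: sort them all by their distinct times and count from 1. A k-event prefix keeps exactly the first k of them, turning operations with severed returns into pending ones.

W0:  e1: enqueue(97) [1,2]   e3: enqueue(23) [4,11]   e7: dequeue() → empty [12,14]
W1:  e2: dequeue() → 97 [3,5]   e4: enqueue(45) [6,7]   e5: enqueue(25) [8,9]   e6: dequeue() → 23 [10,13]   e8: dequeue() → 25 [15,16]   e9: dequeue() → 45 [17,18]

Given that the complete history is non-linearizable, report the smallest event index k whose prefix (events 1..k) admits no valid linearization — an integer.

a valid linearization of events 1..13 exists, for instance e1, e2, e3, e4, e5, e6:
step 1: e1 enqueue(97) — queue <97>
step 2: e2 dequeue() → 97 — queue <>
step 3: e3 enqueue(23) — queue <23>
step 4: e4 enqueue(45) — queue <23,45>
step 5: e5 enqueue(25) — queue <23,45,25>
step 6: e6 dequeue() → 23 — queue <45,25>
once event 14 joins (e7's response, time 14), exhaustive search finds no witness
for example e1, e2, e3, e4, e5, e6, e7 fails at step 7: e7 dequeue() → empty is not legal there
for example e1, e2, e3, e4, e5, e7, e6 fails at step 6: e7 dequeue() → empty is not legal there

14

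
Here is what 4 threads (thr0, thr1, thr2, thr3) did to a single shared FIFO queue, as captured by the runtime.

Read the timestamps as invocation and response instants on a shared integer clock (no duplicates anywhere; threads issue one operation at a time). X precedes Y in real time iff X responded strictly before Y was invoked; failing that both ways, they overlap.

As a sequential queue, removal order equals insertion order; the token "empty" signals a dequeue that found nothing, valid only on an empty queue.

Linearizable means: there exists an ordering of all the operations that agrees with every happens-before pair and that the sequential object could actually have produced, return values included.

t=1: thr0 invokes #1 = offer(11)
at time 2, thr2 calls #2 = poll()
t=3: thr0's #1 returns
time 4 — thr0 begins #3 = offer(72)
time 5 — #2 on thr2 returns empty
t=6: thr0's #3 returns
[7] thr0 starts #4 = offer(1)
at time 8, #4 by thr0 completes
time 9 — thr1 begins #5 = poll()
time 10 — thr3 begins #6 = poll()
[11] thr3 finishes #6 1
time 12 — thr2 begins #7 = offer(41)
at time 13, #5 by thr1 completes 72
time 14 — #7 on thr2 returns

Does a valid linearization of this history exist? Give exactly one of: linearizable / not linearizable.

not linearizable

through event 10 a valid linearization exists; event 11 (#6 responding at time 11) ends that
no legal order exists: 3 real-time-consistent candidates over 5 completed FIFO queue operations, all rejected
no escape via the 1 pending operation (#5): every completion choice fails
take #1, #2, #3, #4, #6 (pending dropped): step 2 already fails, because #2 poll() → empty cannot occur there
take #1, #3, #2, #4, #6 (pending dropped): step 3 already fails, because #2 poll() → empty cannot occur there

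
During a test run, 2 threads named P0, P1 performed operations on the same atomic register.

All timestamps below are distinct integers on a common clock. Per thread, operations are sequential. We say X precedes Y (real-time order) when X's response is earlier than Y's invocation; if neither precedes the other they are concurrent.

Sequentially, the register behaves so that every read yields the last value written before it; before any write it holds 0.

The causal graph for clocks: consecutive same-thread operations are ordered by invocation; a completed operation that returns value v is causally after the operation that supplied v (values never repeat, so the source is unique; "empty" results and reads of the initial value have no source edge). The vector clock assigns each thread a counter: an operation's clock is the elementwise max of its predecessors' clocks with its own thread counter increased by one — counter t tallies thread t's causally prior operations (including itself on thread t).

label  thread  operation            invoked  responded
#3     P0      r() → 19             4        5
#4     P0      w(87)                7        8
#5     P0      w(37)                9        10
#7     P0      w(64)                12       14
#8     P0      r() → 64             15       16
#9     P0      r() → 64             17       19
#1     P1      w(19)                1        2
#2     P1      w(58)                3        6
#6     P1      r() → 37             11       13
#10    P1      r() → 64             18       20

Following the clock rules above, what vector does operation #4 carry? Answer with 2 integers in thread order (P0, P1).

invoked at 1, #1 has no predecessors; its own P1 bump gives (0, 1)
from VC(#1)=(0, 1), #2 (invoked 3) maxes components and bumps P1 → (0, 2)
from VC(#1)=(0, 1), #3 (invoked 4) maxes components and bumps P0 → (1, 1)
from VC(#3)=(1, 1), #4 (invoked 7) maxes components and bumps P0 → (2, 1)
from VC(#4)=(2, 1), #5 (invoked 9) maxes components and bumps P0 → (3, 1)
from VC(#5)=(3, 1), #7 (invoked 12) maxes components and bumps P0 → (4, 1)
from VC(#2)=(0, 2), VC(#5)=(3, 1), #6 (invoked 11) maxes components and bumps P1 → (3, 3)
from VC(#7)=(4, 1), #8 (invoked 15) maxes components and bumps P0 → (5, 1)
from VC(#7)=(4, 1), VC(#8)=(5, 1), #9 (invoked 17) maxes components and bumps P0 → (6, 1)
from VC(#6)=(3, 3), VC(#7)=(4, 1), #10 (invoked 18) maxes components and bumps P1 → (4, 4)
target: VC(#4) = (2, 1)

(2, 1)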